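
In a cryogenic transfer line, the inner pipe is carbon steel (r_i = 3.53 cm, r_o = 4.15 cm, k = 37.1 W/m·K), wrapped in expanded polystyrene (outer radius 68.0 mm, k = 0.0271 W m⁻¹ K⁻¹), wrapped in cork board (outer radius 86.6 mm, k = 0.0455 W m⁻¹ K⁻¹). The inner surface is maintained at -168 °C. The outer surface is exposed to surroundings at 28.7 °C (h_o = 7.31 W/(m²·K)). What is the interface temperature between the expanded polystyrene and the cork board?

T = -25.3 °C

Series thermal resistances, inner to outer:
  R'_carbon steel = ln(0.0415/0.0353)/(2πk) = 0.1618/(2π·37.1) = 6.941×10^-4 m·K/W
  R'_expanded polystyrene = ln(0.0680/0.0415)/(2πk) = 0.4938/(2π·0.0271) = 2.900 m·K/W
  R'_cork board = ln(0.0866/0.0680)/(2πk) = 0.2418/(2π·0.0455) = 0.8458 m·K/W
  R'_conv,out = 1/(2πr h) = 1/(2π·0.0866·7.31) = 0.2514 m·K/W
ΣR = 6.941×10^-4 + 2.900 + 0.8458 + 0.2514 = 3.998 m·K/W
Q' = ΔT/ΣR = (-168 °C − 28.7 °C)/3.998 = -49.20 W/m
From the inner boundary to the expanded polystyrene/cork board interface, ΣR_partial = 2.901 m·K/W.
T_interface = T_in − Q'·ΣR_partial = -168 °C − (-49.20)(2.901) = -25.3 °C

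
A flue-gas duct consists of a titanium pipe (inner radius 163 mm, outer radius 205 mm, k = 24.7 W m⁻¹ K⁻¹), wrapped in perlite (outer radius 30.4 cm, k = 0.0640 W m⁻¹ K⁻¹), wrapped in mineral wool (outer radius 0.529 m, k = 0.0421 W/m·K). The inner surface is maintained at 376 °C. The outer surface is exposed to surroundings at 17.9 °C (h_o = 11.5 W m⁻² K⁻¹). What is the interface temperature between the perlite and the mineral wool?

T = 263 °C

Treat each layer as a resistance in series:
  R'_titanium = ln(0.205/0.163)/(2πk) = 0.2293/(2π·24.7) = 0.001477 m·K/W
  R'_perlite = ln(0.304/0.205)/(2πk) = 0.3940/(2π·0.0640) = 0.9798 m·K/W
  R'_mineral wool = ln(0.529/0.304)/(2πk) = 0.5540/(2π·0.0421) = 2.094 m·K/W
  R'_conv,out = 1/(2πr h) = 1/(2π·0.529·11.5) = 0.02616 m·K/W
ΣR = 0.001477 + 0.9798 + 2.094 + 0.02616 = 3.101 m·K/W
Q' = ΔT/ΣR = (376 °C − 17.9 °C)/3.101 = 115.5 W/m
From the inner boundary to the perlite/mineral wool interface, ΣR_partial = 0.9813 m·K/W.
T_interface = T_in − Q'·ΣR_partial = 376 °C − (115.5)(0.9813) = 263 °C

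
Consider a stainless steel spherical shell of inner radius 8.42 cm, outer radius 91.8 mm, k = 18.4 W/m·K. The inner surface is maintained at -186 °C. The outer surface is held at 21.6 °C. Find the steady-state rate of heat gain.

Q = 4πk·ΔT/(1/r₁ − 1/r₂) = 4π × 18.4 × 207.6 / (1/0.0842 − 1/0.0918) = 48800 W

Q = 48.8 kW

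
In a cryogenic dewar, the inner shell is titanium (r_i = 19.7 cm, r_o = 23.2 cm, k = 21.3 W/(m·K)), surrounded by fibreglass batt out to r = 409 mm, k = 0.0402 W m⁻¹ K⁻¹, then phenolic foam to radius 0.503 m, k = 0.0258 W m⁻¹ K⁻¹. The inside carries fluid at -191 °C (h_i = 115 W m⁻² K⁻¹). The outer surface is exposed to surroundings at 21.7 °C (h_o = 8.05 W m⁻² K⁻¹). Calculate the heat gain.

Series thermal resistances, inner to outer:
  R_conv,in = 1/(4πr²h) = 1/(4π·0.197²·115) = 0.01783 K/W
  R_titanium = (1/0.197 − 1/0.232)/(4πk) = 0.7658/(4π·21.3) = 0.002861 K/W
  R_fibreglass batt = (1/0.232 − 1/0.409)/(4πk) = 1.865/(4π·0.0402) = 3.693 K/W
  R_phenolic foam = (1/0.409 − 1/0.503)/(4πk) = 0.4569/(4π·0.0258) = 1.409 K/W
  R_conv,out = 1/(4πr²h) = 1/(4π·0.503²·8.05) = 0.03907 K/W
ΣR = 0.01783 + 0.002861 + 3.693 + 1.409 + 0.03907 = 5.162 K/W
Q = ΔT/ΣR = (-191 °C − 21.7 °C)/5.162 = -41.2 W
(Negative Q ⇒ heat flows inward; heat gain = 41.2 W.)

Q = 41.2 W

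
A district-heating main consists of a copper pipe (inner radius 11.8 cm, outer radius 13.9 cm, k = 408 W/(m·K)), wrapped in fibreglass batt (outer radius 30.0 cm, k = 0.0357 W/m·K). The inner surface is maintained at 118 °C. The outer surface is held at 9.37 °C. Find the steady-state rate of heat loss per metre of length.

Treat each layer as a resistance in series:
  R'_copper = ln(0.139/0.118)/(2πk) = 0.1638/(2π·408) = 6.389×10^-5 m·K/W
  R'_fibreglass batt = ln(0.300/0.139)/(2πk) = 0.7693/(2π·0.0357) = 3.430 m·K/W
ΣR = 6.389×10^-5 + 3.430 = 3.430 m·K/W
Q' = ΔT/ΣR = (118 °C − 9.37 °C)/3.430 = 31.7 W/m

Q' = 31.7 W/m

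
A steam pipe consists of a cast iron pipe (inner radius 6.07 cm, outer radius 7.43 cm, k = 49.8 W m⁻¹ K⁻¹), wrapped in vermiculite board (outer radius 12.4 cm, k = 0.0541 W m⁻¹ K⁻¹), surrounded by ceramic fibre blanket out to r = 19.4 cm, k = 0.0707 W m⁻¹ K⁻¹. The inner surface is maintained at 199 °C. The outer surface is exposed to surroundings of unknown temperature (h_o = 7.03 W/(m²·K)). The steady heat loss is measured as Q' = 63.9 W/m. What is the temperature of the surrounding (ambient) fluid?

T_out = 30.8 °C

Sum the resistances:
  R'_cast iron = ln(0.0743/0.0607)/(2πk) = 0.2022/(2π·49.8) = 6.461×10^-4 m·K/W
  R'_vermiculite board = ln(0.124/0.0743)/(2πk) = 0.5122/(2π·0.0541) = 1.507 m·K/W
  R'_ceramic fibre blanket = ln(0.194/0.124)/(2πk) = 0.4476/(2π·0.0707) = 1.008 m·K/W
  R'_conv,out = 1/(2πr h) = 1/(2π·0.194·7.03) = 0.1167 m·K/W
ΣR = 2.632 m·K/W
ΔT = Q'·ΣR = 63.9 × 2.632 = 168.2 K
Heat flows outward, so T_out = T_in − ΔT = 199 − 168.2 = 30.8 °C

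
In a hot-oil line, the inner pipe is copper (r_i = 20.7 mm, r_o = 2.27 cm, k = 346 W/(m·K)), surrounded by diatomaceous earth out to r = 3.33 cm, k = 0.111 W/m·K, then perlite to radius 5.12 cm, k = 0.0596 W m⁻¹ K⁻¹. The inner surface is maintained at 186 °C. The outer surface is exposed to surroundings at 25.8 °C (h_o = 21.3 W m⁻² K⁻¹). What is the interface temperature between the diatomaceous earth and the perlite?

T = 138 °C

Treat each layer as a resistance in series:
  R'_copper = ln(0.0227/0.0207)/(2πk) = 0.09223/(2π·346) = 4.243×10^-5 m·K/W
  R'_diatomaceous earth = ln(0.0333/0.0227)/(2πk) = 0.3832/(2π·0.111) = 0.5494 m·K/W
  R'_perlite = ln(0.0512/0.0333)/(2πk) = 0.4302/(2π·0.0596) = 1.149 m·K/W
  R'_conv,out = 1/(2πr h) = 1/(2π·0.0512·21.3) = 0.1459 m·K/W
ΣR = 4.243×10^-5 + 0.5494 + 1.149 + 0.1459 = 1.844 m·K/W
Q' = ΔT/ΣR = (186 °C − 25.8 °C)/1.844 = 86.88 W/m
From the inner boundary to the diatomaceous earth/perlite interface, ΣR_partial = 0.5494 m·K/W.
T_interface = T_in − Q'·ΣR_partial = 186 °C − (86.88)(0.5494) = 138 °C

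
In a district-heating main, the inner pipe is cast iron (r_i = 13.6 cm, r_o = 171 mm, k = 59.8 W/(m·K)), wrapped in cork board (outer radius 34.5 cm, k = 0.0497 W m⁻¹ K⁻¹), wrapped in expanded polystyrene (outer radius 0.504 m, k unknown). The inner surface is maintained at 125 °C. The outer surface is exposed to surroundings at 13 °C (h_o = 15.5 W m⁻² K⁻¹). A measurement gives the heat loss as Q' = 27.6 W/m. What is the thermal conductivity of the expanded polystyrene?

ΣR = ΔT/Q' = |125 − 13|/27.6 = 4.058 m·K/W
Known resistances:
  R'_cast iron = ln(0.171/0.136)/(2πk) = 0.2290/(2π·59.8) = 6.095×10^-4 m·K/W
  R'_cork board = ln(0.345/0.171)/(2πk) = 0.7019/(2π·0.0497) = 2.248 m·K/W
  R'_conv,out = 1/(2πr h) = 1/(2π·0.504·15.5) = 0.02037 m·K/W
R_expanded polystyrene = ΣR − ΣR_known = 4.058 − 2.269 = 1.789 m·K/W
ln(r₂/r₁)/(2πk) = 1.789 ⇒ k = 0.3790/(2π·1.789) = 0.0337 W/m·K

k = 0.0337 W/m·K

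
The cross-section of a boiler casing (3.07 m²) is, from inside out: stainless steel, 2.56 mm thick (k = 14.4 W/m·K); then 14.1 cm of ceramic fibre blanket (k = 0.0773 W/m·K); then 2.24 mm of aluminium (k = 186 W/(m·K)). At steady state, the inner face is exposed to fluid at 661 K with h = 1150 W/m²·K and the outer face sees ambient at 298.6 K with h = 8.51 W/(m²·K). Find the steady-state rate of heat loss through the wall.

Resistance network (inner→outer):
  R_conv,in = 1/(hA) = 1/(1150·3.07) = 2.832×10^-4 K/W
  R_stainless steel = L/(kA) = 0.00256/(14.4·3.07) = 5.791×10^-5 K/W
  R_ceramic fibre blanket = L/(kA) = 0.141/(0.0773·3.07) = 0.5942 K/W
  R_aluminium = L/(kA) = 0.00224/(186·3.07) = 3.923×10^-6 K/W
  R_conv,out = 1/(hA) = 1/(8.51·3.07) = 0.03828 K/W
ΣR = 2.832×10^-4 + 5.791×10^-5 + 0.5942 + 3.923×10^-6 + 0.03828 = 0.6328 K/W
Q = ΔT/ΣR = (661 K − 298.6 K)/0.6328 = 573 W

Q = 573 W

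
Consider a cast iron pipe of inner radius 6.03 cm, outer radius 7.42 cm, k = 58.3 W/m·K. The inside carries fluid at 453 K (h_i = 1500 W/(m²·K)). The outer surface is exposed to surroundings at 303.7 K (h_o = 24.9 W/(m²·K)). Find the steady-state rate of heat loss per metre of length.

Q' = 1690 W/m

Resistance network (inner→outer):
  R'_conv,in = 1/(2πr h) = 1/(2π·0.0603·1500) = 0.001760 m·K/W
  R'_cast iron = ln(0.0742/0.0603)/(2πk) = 0.2074/(2π·58.3) = 5.663×10^-4 m·K/W
  R'_conv,out = 1/(2πr h) = 1/(2π·0.0742·24.9) = 0.08614 m·K/W
ΣR = 0.001760 + 5.663×10^-4 + 0.08614 = 0.08847 m·K/W
Q' = ΔT/ΣR = (453 K − 303.7 K)/0.08847 = 1690 W/m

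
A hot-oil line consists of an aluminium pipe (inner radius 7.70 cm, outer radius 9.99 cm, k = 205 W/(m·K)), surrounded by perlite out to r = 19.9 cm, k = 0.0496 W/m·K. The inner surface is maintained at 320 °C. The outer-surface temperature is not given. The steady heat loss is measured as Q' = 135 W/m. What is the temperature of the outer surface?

T_out = 21.5 °C

Sum the resistances:
  R'_aluminium = ln(0.0999/0.0770)/(2πk) = 0.2604/(2π·205) = 2.021×10^-4 m·K/W
  R'_perlite = ln(0.199/0.0999)/(2πk) = 0.6891/(2π·0.0496) = 2.211 m·K/W
ΣR = 2.211 m·K/W
ΔT = Q'·ΣR = 135 × 2.211 = 298.5 K
Heat flows outward, so T_out = T_in − ΔT = 320 − 298.5 = 21.5 °C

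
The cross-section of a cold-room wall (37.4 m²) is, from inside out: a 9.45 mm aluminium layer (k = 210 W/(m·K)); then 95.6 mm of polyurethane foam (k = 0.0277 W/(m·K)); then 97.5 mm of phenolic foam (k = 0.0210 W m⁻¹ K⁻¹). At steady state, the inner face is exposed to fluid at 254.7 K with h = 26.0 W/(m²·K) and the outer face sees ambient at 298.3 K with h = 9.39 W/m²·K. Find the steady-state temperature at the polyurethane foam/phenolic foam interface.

Resistance network (inner→outer):
  R_conv,in = 1/(hA) = 1/(26.0·37.4) = 0.001028 K/W
  R_aluminium = L/(kA) = 0.00945/(210·37.4) = 1.203×10^-6 K/W
  R_polyurethane foam = L/(kA) = 0.0956/(0.0277·37.4) = 0.09228 K/W
  R_phenolic foam = L/(kA) = 0.0975/(0.0210·37.4) = 0.1241 K/W
  R_conv,out = 1/(hA) = 1/(9.39·37.4) = 0.002847 K/W
ΣR = 0.001028 + 1.203×10^-6 + 0.09228 + 0.1241 + 0.002847 = 0.2203 K/W
Q = ΔT/ΣR = (254.7 K − 298.3 K)/0.2203 = -197.9 W
From the inner boundary to the polyurethane foam/phenolic foam interface, ΣR_partial = 0.09331 K/W.
T_interface = T_in − Q·ΣR_partial = 254.7 K − (-197.9)(0.09331) = 273.17 K

T = 273.17 K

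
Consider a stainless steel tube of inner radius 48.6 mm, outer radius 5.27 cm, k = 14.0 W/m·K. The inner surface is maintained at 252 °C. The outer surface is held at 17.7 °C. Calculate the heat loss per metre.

Q' = 254 kW/m

Q' = 2πk·ΔT/ln(r₂/r₁) = 2π × 14.0 × 234.3 / ln(0.0527/0.0486) = 2.54×10^5 W/m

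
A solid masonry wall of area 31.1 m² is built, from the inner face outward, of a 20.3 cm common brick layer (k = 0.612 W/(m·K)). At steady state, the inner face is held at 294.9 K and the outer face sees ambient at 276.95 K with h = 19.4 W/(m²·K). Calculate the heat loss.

Resistance network (inner→outer):
  R_common brick = L/(kA) = 0.203/(0.612·31.1) = 0.01067 K/W
  R_conv,out = 1/(hA) = 1/(19.4·31.1) = 0.001657 K/W
ΣR = 0.01067 + 0.001657 = 0.01233 K/W
Q = ΔT/ΣR = (294.9 K − 276.95 K)/0.01233 = 1460 W

Q = 1460 W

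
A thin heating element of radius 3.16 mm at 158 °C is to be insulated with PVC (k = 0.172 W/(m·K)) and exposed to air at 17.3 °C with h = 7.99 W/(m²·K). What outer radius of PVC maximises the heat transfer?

r_cr = 2.15 cm

For a cylinder, r_cr = k_ins/h = 0.172/7.99 = 0.0215 m = 2.15 cm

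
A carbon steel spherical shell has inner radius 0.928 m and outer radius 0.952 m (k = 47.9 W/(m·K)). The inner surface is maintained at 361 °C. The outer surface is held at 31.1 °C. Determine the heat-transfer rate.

Q = 7310 kW

Q = 4πk·ΔT/(1/r₁ − 1/r₂) = 4π × 47.9 × 329.9 / (1/0.928 − 1/0.952) = 7.31×10^6 W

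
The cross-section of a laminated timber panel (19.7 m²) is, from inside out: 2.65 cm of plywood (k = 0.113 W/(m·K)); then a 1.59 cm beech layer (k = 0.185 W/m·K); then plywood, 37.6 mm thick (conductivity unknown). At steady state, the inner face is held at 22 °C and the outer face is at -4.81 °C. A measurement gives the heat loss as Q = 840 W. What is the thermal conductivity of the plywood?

k = 0.122 W/m·K

ΣR = ΔT/Q = |22 − -4.81|/840 = 0.03192 K/W
Known resistances:
  R_plywood = L/(kA) = 0.0265/(0.113·19.7) = 0.01190 K/W
  R_beech = L/(kA) = 0.0159/(0.185·19.7) = 0.004363 K/W
R_plywood = ΣR − ΣR_known = 0.03192 − 0.01626 = 0.01566 K/W
L/(kA) = 0.01566 ⇒ k = 0.0376/(0.01566·19.7) = 0.122 W/m·K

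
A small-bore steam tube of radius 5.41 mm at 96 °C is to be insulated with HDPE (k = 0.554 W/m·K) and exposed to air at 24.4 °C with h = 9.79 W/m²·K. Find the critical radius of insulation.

For a cylinder, r_cr = k_ins/h = 0.554/9.79 = 0.0566 m = 5.66 cm

r_cr = 5.66 cm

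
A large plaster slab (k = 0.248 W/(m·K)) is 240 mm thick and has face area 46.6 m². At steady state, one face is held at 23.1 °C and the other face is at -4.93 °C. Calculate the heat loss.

Q = kA·ΔT/L = 0.248 × 46.6 × |23.1 °C − -4.93 °C| / 0.240 = 1350 W

Q = 1350 W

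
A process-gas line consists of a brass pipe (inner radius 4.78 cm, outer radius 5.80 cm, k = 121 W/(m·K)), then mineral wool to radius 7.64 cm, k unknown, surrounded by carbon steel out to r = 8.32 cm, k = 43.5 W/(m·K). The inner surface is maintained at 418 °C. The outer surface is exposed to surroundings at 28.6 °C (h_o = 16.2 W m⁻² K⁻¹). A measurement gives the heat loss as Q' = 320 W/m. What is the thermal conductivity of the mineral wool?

ΣR = ΔT/Q' = |418 − 28.6|/320 = 1.217 m·K/W
Known resistances:
  R'_brass = ln(0.0580/0.0478)/(2πk) = 0.1934/(2π·121) = 2.544×10^-4 m·K/W
  R'_carbon steel = ln(0.0832/0.0764)/(2πk) = 0.08526/(2π·43.5) = 3.120×10^-4 m·K/W
  R'_conv,out = 1/(2πr h) = 1/(2π·0.0832·16.2) = 0.1181 m·K/W
R_mineral wool = ΣR − ΣR_known = 1.217 − 0.1187 = 1.098 m·K/W
ln(r₂/r₁)/(2πk) = 1.098 ⇒ k = 0.2755/(2π·1.098) = 0.0399 W/m·K

k = 0.0399 W/m·K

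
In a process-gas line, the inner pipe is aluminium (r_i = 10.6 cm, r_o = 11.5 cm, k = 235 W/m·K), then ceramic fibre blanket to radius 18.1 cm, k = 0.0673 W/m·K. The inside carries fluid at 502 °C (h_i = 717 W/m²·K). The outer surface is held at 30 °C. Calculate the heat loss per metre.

Q' = 439 W/m

Series thermal resistances, inner to outer:
  R'_conv,in = 1/(2πr h) = 1/(2π·0.106·717) = 0.002094 m·K/W
  R'_aluminium = ln(0.115/0.106)/(2πk) = 0.08149/(2π·235) = 5.519×10^-5 m·K/W
  R'_ceramic fibre blanket = ln(0.181/0.115)/(2πk) = 0.4536/(2π·0.0673) = 1.073 m·K/W
ΣR = 0.002094 + 5.519×10^-5 + 1.073 = 1.075 m·K/W
Q' = ΔT/ΣR = (502 °C − 30 °C)/1.075 = 439 W/m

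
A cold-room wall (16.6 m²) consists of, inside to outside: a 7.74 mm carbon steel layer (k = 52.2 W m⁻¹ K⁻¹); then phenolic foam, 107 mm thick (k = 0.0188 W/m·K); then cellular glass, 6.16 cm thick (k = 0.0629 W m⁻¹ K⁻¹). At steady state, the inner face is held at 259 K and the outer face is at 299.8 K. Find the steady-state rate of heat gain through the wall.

Q = 102 W

Resistance network (inner→outer):
  R_carbon steel = L/(kA) = 0.00774/(52.2·16.6) = 8.932×10^-6 K/W
  R_phenolic foam = L/(kA) = 0.107/(0.0188·16.6) = 0.3429 K/W
  R_cellular glass = L/(kA) = 0.0616/(0.0629·16.6) = 0.05900 K/W
ΣR = 8.932×10^-6 + 0.3429 + 0.05900 = 0.4019 K/W
Q = ΔT/ΣR = (259 K − 299.8 K)/0.4019 = -102 W
(Negative Q ⇒ heat flows inward; heat gain = 102 W.)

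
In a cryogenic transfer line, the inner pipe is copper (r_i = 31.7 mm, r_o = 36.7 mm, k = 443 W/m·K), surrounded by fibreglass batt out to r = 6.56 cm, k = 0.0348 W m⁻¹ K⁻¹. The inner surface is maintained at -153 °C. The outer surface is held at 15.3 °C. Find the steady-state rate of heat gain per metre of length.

Resistance network (inner→outer):
  R'_copper = ln(0.0367/0.0317)/(2πk) = 0.1465/(2π·443) = 5.262×10^-5 m·K/W
  R'_fibreglass batt = ln(0.0656/0.0367)/(2πk) = 0.5808/(2π·0.0348) = 2.656 m·K/W
ΣR = 5.262×10^-5 + 2.656 = 2.656 m·K/W
Q' = ΔT/ΣR = (-153 °C − 15.3 °C)/2.656 = -63.4 W/m
(Negative Q' ⇒ heat flows inward; heat gain = 63.4 W/m.)

Q' = 63.4 W/m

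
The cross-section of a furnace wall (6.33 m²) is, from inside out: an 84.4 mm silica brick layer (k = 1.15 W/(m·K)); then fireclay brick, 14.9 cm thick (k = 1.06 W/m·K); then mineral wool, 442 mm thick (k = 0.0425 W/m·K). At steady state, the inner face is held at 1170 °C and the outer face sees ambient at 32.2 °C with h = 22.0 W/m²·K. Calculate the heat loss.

Q = 676 W

Series thermal resistances, inner to outer:
  R_silica brick = L/(kA) = 0.0844/(1.15·6.33) = 0.01159 K/W
  R_fireclay brick = L/(kA) = 0.149/(1.06·6.33) = 0.02221 K/W
  R_mineral wool = L/(kA) = 0.442/(0.0425·6.33) = 1.643 K/W
  R_conv,out = 1/(hA) = 1/(22.0·6.33) = 0.007181 K/W
ΣR = 0.01159 + 0.02221 + 1.643 + 0.007181 = 1.684 K/W
Q = ΔT/ΣR = (1170 °C − 32.2 °C)/1.684 = 676 W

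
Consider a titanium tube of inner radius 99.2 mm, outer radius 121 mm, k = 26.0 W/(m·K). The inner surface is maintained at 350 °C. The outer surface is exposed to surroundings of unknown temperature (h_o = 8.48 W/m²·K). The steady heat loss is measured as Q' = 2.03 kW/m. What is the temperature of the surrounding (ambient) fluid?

Series resistances:
  R'_titanium = ln(0.121/0.0992)/(2πk) = 0.1987/(2π·26.0) = 0.001216 m·K/W
  R'_conv,out = 1/(2πr h) = 1/(2π·0.121·8.48) = 0.1551 m·K/W
ΣR = 0.1563 m·K/W
ΔT = Q'·ΣR = 2030 × 0.1563 = 317.3 K
Heat flows outward, so T_out = T_in − ΔT = 350 − 317.3 = 32.7 °C

T_out = 32.7 °C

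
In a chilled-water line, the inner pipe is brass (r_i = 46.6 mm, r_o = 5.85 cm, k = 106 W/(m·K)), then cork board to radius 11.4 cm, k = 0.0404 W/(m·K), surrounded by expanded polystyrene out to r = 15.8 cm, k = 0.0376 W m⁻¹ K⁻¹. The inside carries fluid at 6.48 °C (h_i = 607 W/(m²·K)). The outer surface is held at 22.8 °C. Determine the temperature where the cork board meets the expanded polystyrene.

T = 17.2 °C

Series thermal resistances, inner to outer:
  R'_conv,in = 1/(2πr h) = 1/(2π·0.0466·607) = 0.005627 m·K/W
  R'_brass = ln(0.0585/0.0466)/(2πk) = 0.2274/(2π·106) = 3.415×10^-4 m·K/W
  R'_cork board = ln(0.114/0.0585)/(2πk) = 0.6672/(2π·0.0404) = 2.628 m·K/W
  R'_expanded polystyrene = ln(0.158/0.114)/(2πk) = 0.3264/(2π·0.0376) = 1.382 m·K/W
ΣR = 0.005627 + 3.415×10^-4 + 2.628 + 1.382 = 4.016 m·K/W
Q' = ΔT/ΣR = (6.48 °C − 22.8 °C)/4.016 = -4.064 W/m
From the inner boundary to the cork board/expanded polystyrene interface, ΣR_partial = 2.634 m·K/W.
T_interface = T_in − Q'·ΣR_partial = 6.48 °C − (-4.064)(2.634) = 17.2 °C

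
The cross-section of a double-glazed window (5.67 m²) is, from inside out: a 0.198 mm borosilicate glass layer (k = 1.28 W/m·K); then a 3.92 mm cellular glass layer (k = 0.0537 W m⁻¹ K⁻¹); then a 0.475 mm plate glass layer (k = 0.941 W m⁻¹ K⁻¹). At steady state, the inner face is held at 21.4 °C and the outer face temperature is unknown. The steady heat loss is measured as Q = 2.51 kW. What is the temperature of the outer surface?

Sum the resistances:
  R_borosilicate glass = L/(kA) = 1.98×10^-4/(1.28·5.67) = 2.728×10^-5 K/W
  R_cellular glass = L/(kA) = 0.00392/(0.0537·5.67) = 0.01287 K/W
  R_plate glass = L/(kA) = 4.75×10^-4/(0.941·5.67) = 8.903×10^-5 K/W
ΣR = 0.01299 K/W
ΔT = Q·ΣR = 2510 × 0.01299 = 32.60 K
Heat flows outward, so T_out = T_in − ΔT = 21.4 − 32.60 = -11.2 °C

T_out = -11.2 °C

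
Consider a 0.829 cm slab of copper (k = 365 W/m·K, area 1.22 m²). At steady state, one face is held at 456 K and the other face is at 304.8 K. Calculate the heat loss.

Q = kA·ΔT/L = 365 × 1.22 × |456 K − 304.8 K| / 0.00829 = 8.12×10^6 W

Q = 8120 kW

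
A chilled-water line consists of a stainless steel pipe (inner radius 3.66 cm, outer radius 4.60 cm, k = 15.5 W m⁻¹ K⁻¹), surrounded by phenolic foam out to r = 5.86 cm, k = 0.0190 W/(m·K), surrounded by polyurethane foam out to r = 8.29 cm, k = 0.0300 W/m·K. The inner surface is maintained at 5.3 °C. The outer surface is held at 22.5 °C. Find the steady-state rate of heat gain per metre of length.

Q' = 4.44 W/m

Series thermal resistances, inner to outer:
  R'_stainless steel = ln(0.0460/0.0366)/(2πk) = 0.2286/(2π·15.5) = 0.002347 m·K/W
  R'_phenolic foam = ln(0.0586/0.0460)/(2πk) = 0.2421/(2π·0.0190) = 2.028 m·K/W
  R'_polyurethane foam = ln(0.0829/0.0586)/(2πk) = 0.3469/(2π·0.0300) = 1.840 m·K/W
ΣR = 0.002347 + 2.028 + 1.840 = 3.870 m·K/W
Q' = ΔT/ΣR = (5.3 °C − 22.5 °C)/3.870 = -4.44 W/m
(Negative Q' ⇒ heat flows inward; heat gain = 4.44 W/m.)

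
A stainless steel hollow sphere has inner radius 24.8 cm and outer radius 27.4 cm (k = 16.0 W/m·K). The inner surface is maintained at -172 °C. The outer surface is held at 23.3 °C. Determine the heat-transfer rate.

Q = 103 kW

Q = 4πk·ΔT/(1/r₁ − 1/r₂) = 4π × 16.0 × 195.3 / (1/0.248 − 1/0.274) = 1.03×10^5 W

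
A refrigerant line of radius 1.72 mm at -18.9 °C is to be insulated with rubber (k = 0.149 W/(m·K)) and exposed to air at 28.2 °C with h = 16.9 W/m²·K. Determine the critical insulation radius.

r_cr = 0.882 cm

For a cylinder, r_cr = k_ins/h = 0.149/16.9 = 0.00882 m = 0.882 cm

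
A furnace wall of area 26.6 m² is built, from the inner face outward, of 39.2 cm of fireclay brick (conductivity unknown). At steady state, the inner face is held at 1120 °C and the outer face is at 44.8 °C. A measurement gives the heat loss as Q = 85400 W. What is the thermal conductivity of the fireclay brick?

k = 1.17 W/m·K

ΣR = ΔT/Q = |1120 − 44.8|/85400 = 0.01259 K/W
L/(kA) = 0.01259 ⇒ k = 0.392/(0.01259·26.6) = 1.17 W/m·K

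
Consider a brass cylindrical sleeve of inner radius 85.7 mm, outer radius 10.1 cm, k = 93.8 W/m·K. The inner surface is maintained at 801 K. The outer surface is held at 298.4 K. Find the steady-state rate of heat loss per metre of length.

Q' = 1800 kW/m

Q' = 2πk·ΔT/ln(r₂/r₁) = 2π × 93.8 × 502.6 / ln(0.101/0.0857) = 1.80×10^6 W/m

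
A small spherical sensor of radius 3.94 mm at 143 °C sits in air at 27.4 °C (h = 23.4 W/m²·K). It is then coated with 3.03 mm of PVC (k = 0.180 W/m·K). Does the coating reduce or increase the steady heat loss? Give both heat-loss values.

Critical radius for a sphere: r_cr = 2k/h = 0.0154 m = 1.54 cm.
Outer radius after coating: r₂ = 0.00394 + 0.00303 = 0.00697 m.
Since r₁ < r_cr and r₂ ≤ r_cr, the coating moves toward the maximum at r_cr — heat loss rises.
Bare: R = 1/(4πr₁²h) = 219.1 K/W; Q = 115.6/219.1 = 0.528 W.
Coated: R = R_cond + R_conv = 118.8 K/W; Q = 115.6/118.8 = 0.973 W.

increases: 0.528 → 0.973 W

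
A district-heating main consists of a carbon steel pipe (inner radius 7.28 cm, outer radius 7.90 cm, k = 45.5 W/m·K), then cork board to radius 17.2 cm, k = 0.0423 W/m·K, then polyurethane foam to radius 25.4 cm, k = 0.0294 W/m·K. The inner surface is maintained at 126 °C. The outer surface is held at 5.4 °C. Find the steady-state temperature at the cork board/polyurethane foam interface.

T = 55.9 °C

Resistance network (inner→outer):
  R'_carbon steel = ln(0.0790/0.0728)/(2πk) = 0.08173/(2π·45.5) = 2.859×10^-4 m·K/W
  R'_cork board = ln(0.172/0.0790)/(2πk) = 0.7780/(2π·0.0423) = 2.927 m·K/W
  R'_polyurethane foam = ln(0.254/0.172)/(2πk) = 0.3898/(2π·0.0294) = 2.110 m·K/W
ΣR = 2.859×10^-4 + 2.927 + 2.110 = 5.037 m·K/W
Q' = ΔT/ΣR = (126 °C − 5.4 °C)/5.037 = 23.94 W/m
From the inner boundary to the cork board/polyurethane foam interface, ΣR_partial = 2.927 m·K/W.
T_interface = T_in − Q'·ΣR_partial = 126 °C − (23.94)(2.927) = 55.9 °C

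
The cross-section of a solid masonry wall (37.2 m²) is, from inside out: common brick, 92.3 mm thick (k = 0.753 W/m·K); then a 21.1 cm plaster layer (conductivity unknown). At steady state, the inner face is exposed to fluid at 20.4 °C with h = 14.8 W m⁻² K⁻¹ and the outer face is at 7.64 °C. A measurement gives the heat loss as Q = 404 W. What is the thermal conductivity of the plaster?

ΣR = ΔT/Q = |20.4 − 7.64|/404 = 0.03158 K/W
Known resistances:
  R_conv,in = 1/(hA) = 1/(14.8·37.2) = 0.001816 K/W
  R_common brick = L/(kA) = 0.0923/(0.753·37.2) = 0.003295 K/W
R_plaster = ΣR − ΣR_known = 0.03158 − 0.005111 = 0.02647 K/W
L/(kA) = 0.02647 ⇒ k = 0.211/(0.02647·37.2) = 0.214 W/m·K

k = 0.214 W/m·K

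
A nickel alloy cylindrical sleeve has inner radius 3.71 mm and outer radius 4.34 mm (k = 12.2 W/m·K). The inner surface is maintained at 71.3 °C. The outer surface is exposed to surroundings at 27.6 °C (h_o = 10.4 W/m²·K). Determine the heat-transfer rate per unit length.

Treat each layer as a resistance in series:
  R'_nickel alloy = ln(0.00434/0.00371)/(2πk) = 0.1568/(2π·12.2) = 0.002046 m·K/W
  R'_conv,out = 1/(2πr h) = 1/(2π·0.00434·10.4) = 3.526 m·K/W
ΣR = 0.002046 + 3.526 = 3.528 m·K/W
Q' = ΔT/ΣR = (71.3 °C − 27.6 °C)/3.528 = 12.4 W/m

Q' = 12.4 W/m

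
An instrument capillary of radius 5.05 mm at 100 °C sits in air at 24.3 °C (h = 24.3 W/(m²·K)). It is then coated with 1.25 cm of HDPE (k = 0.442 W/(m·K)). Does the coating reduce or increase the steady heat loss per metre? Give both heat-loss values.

increases: 58.4 → 92.1 W/m

Critical radius for a cylinder: r_cr = k/h = 0.0182 m = 1.82 cm.
Outer radius after coating: r₂ = 0.00505 + 0.0125 = 0.01755 m.
Since r₁ < r_cr and r₂ ≤ r_cr, the coating moves toward the maximum at r_cr — heat loss rises.
Bare: R = 1/(2πr₁h) = 1.297 m·K/W; Q = 75.7/1.297 = 58.4 W/m.
Coated: R = R_cond + R_conv = 0.8217 m·K/W; Q = 75.7/0.8217 = 92.1 W/m.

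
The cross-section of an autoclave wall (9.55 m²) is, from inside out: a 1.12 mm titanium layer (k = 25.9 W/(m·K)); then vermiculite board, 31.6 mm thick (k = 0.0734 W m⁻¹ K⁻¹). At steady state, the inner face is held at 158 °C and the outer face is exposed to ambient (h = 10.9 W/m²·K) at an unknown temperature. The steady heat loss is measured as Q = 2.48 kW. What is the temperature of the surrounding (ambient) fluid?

T_out = 22.4 °C

Series resistances:
  R_titanium = L/(kA) = 0.00112/(25.9·9.55) = 4.528×10^-6 K/W
  R_vermiculite board = L/(kA) = 0.0316/(0.0734·9.55) = 0.04508 K/W
  R_conv,out = 1/(hA) = 1/(10.9·9.55) = 0.009607 K/W
ΣR = 0.05469 K/W
ΔT = Q·ΣR = 2480 × 0.05469 = 135.6 K
Heat flows outward, so T_out = T_in − ΔT = 158 − 135.6 = 22.4 °C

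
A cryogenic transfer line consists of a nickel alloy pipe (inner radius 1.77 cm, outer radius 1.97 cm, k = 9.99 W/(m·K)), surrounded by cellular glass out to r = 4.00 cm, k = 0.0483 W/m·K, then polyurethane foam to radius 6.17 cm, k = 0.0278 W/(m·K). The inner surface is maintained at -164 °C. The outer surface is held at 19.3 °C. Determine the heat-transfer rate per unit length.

Resistance network (inner→outer):
  R'_nickel alloy = ln(0.0197/0.0177)/(2πk) = 0.1071/(2π·9.99) = 0.001706 m·K/W
  R'_cellular glass = ln(0.0400/0.0197)/(2πk) = 0.7083/(2π·0.0483) = 2.334 m·K/W
  R'_polyurethane foam = ln(0.0617/0.0400)/(2πk) = 0.4334/(2π·0.0278) = 2.481 m·K/W
ΣR = 0.001706 + 2.334 + 2.481 = 4.817 m·K/W
Q' = ΔT/ΣR = (-164 °C − 19.3 °C)/4.817 = -38.1 W/m
(Negative Q' ⇒ heat flows inward; heat gain = 38.1 W/m.)

Q' = 38.1 W/m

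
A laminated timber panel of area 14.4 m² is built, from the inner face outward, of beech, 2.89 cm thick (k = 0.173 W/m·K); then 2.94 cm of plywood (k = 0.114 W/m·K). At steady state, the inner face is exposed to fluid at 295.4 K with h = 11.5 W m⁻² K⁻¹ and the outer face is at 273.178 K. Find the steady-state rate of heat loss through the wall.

Q = 625 W

Series thermal resistances, inner to outer:
  R_conv,in = 1/(hA) = 1/(11.5·14.4) = 0.006039 K/W
  R_beech = L/(kA) = 0.0289/(0.173·14.4) = 0.01160 K/W
  R_plywood = L/(kA) = 0.0294/(0.114·14.4) = 0.01791 K/W
ΣR = 0.006039 + 0.01160 + 0.01791 = 0.03555 K/W
Q = ΔT/ΣR = (295.4 K − 273.178 K)/0.03555 = 625 W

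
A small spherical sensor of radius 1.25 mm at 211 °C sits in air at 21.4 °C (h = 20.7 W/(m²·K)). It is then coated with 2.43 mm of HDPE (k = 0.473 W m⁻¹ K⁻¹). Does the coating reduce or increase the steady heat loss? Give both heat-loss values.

increases: 0.0771 → 0.509 W

Critical radius for a sphere: r_cr = 2k/h = 0.0457 m = 4.57 cm.
Outer radius after coating: r₂ = 0.00125 + 0.00243 = 0.00368 m.
Since r₁ < r_cr and r₂ ≤ r_cr, the coating moves toward the maximum at r_cr — heat loss rises.
Bare: R = 1/(4πr₁²h) = 2460 K/W; Q = 189.6/2460 = 0.0771 W.
Coated: R = R_cond + R_conv = 372.7 K/W; Q = 189.6/372.7 = 0.509 W.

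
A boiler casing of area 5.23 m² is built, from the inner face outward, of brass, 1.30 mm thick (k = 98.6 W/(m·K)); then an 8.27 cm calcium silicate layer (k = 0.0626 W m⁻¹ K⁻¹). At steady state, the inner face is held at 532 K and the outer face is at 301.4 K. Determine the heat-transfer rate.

Q = 913 W

Resistance network (inner→outer):
  R_brass = L/(kA) = 0.00130/(98.6·5.23) = 2.521×10^-6 K/W
  R_calcium silicate = L/(kA) = 0.0827/(0.0626·5.23) = 0.2526 K/W
ΣR = 2.521×10^-6 + 0.2526 = 0.2526 K/W
Q = ΔT/ΣR = (532 K − 301.4 K)/0.2526 = 913 W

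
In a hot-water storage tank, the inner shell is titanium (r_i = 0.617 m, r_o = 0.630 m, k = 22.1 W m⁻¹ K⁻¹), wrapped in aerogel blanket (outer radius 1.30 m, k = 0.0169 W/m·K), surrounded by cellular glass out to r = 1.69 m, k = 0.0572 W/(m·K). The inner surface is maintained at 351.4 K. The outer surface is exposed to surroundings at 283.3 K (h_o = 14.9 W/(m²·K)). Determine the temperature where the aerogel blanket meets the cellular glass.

Resistance network (inner→outer):
  R_titanium = (1/0.617 − 1/0.630)/(4πk) = 0.03344/(4π·22.1) = 1.204×10^-4 K/W
  R_aerogel blanket = (1/0.630 − 1/1.30)/(4πk) = 0.8181/(4π·0.0169) = 3.852 K/W
  R_cellular glass = (1/1.30 − 1/1.69)/(4πk) = 0.1775/(4π·0.0572) = 0.2470 K/W
  R_conv,out = 1/(4πr²h) = 1/(4π·1.69²·14.9) = 0.001870 K/W
ΣR = 1.204×10^-4 + 3.852 + 0.2470 + 0.001870 = 4.101 K/W
Q = ΔT/ΣR = (351.4 K − 283.3 K)/4.101 = 16.61 W
From the inner boundary to the aerogel blanket/cellular glass interface, ΣR_partial = 3.852 K/W.
T_interface = T_in − Q·ΣR_partial = 351.4 K − (16.61)(3.852) = 287.4 K

T = 287.4 K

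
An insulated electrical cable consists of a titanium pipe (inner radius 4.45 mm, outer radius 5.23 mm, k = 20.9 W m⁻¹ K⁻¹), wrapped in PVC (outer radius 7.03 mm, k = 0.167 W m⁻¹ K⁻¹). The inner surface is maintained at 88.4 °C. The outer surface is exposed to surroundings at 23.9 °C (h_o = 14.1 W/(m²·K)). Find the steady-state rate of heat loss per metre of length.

Q' = 34.1 W/m

Series thermal resistances, inner to outer:
  R'_titanium = ln(0.00523/0.00445)/(2πk) = 0.1615/(2π·20.9) = 0.001230 m·K/W
  R'_PVC = ln(0.00703/0.00523)/(2πk) = 0.2958/(2π·0.167) = 0.2819 m·K/W
  R'_conv,out = 1/(2πr h) = 1/(2π·0.00703·14.1) = 1.606 m·K/W
ΣR = 0.001230 + 0.2819 + 1.606 = 1.889 m·K/W
Q' = ΔT/ΣR = (88.4 °C − 23.9 °C)/1.889 = 34.1 W/m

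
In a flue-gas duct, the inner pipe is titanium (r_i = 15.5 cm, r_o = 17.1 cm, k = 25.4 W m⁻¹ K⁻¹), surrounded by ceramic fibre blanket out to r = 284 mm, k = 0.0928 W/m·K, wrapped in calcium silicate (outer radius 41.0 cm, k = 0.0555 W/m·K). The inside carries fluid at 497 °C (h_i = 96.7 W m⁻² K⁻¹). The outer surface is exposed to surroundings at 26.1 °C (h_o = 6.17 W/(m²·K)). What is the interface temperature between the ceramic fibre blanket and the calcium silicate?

T = 289 °C

Treat each layer as a resistance in series:
  R'_conv,in = 1/(2πr h) = 1/(2π·0.155·96.7) = 0.01062 m·K/W
  R'_titanium = ln(0.171/0.155)/(2πk) = 0.09824/(2π·25.4) = 6.156×10^-4 m·K/W
  R'_ceramic fibre blanket = ln(0.284/0.171)/(2πk) = 0.5073/(2π·0.0928) = 0.8701 m·K/W
  R'_calcium silicate = ln(0.410/0.284)/(2πk) = 0.3672/(2π·0.0555) = 1.053 m·K/W
  R'_conv,out = 1/(2πr h) = 1/(2π·0.410·6.17) = 0.06291 m·K/W
ΣR = 0.01062 + 6.156×10^-4 + 0.8701 + 1.053 + 0.06291 = 1.997 m·K/W
Q' = ΔT/ΣR = (497 °C − 26.1 °C)/1.997 = 235.8 W/m
From the inner boundary to the ceramic fibre blanket/calcium silicate interface, ΣR_partial = 0.8813 m·K/W.
T_interface = T_in − Q'·ΣR_partial = 497 °C − (235.8)(0.8813) = 289 °C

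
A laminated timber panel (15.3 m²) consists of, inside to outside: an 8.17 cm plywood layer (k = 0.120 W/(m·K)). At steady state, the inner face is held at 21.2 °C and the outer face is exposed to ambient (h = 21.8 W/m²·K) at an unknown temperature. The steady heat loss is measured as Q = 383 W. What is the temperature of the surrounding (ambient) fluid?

Sum the resistances:
  R_plywood = L/(kA) = 0.0817/(0.120·15.3) = 0.04450 K/W
  R_conv,out = 1/(hA) = 1/(21.8·15.3) = 0.002998 K/W
ΣR = 0.04750 K/W
ΔT = Q·ΣR = 383 × 0.04750 = 18.19 K
Heat flows outward, so T_out = T_in − ΔT = 21.2 − 18.19 = 3.01 °C

T_out = 3.01 °C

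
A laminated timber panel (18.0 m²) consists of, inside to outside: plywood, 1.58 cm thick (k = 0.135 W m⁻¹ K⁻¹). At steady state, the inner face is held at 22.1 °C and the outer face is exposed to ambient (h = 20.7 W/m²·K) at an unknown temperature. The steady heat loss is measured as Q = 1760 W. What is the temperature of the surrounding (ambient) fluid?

Series resistances:
  R_plywood = L/(kA) = 0.0158/(0.135·18.0) = 0.006502 K/W
  R_conv,out = 1/(hA) = 1/(20.7·18.0) = 0.002684 K/W
ΣR = 0.009186 K/W
ΔT = Q·ΣR = 1760 × 0.009186 = 16.17 K
Heat flows outward, so T_out = T_in − ΔT = 22.1 − 16.17 = 5.93 °C

T_out = 5.93 °C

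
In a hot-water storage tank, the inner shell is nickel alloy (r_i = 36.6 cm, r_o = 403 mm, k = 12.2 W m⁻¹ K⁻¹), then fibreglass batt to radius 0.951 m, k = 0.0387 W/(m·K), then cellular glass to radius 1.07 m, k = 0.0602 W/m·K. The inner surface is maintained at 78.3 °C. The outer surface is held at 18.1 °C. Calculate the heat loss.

Q = 19.4 W

Series thermal resistances, inner to outer:
  R_nickel alloy = (1/0.366 − 1/0.403)/(4πk) = 0.2509/(4π·12.2) = 0.001636 K/W
  R_fibreglass batt = (1/0.403 − 1/0.951)/(4πk) = 1.430/(4π·0.0387) = 2.940 K/W
  R_cellular glass = (1/0.951 − 1/1.07)/(4πk) = 0.1169/(4π·0.0602) = 0.1546 K/W
ΣR = 0.001636 + 2.940 + 0.1546 = 3.096 K/W
Q = ΔT/ΣR = (78.3 °C − 18.1 °C)/3.096 = 19.4 W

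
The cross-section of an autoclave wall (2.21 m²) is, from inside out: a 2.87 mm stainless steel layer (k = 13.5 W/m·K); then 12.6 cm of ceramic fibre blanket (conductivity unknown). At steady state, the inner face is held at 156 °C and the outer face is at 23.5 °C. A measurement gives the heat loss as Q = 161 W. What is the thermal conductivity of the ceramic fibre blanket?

ΣR = ΔT/Q = |156 − 23.5|/161 = 0.8230 K/W
Known resistances:
  R_stainless steel = L/(kA) = 0.00287/(13.5·2.21) = 9.620×10^-5 K/W
R_ceramic fibre blanket = ΣR − ΣR_known = 0.8230 − 9.620×10^-5 = 0.8229 K/W
L/(kA) = 0.8229 ⇒ k = 0.126/(0.8229·2.21) = 0.0693 W/m·K

k = 0.0693 W/m·K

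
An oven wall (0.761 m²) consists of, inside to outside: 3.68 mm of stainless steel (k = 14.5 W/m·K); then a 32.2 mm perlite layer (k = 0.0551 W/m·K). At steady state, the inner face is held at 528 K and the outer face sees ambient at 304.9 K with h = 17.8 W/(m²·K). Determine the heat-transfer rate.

Treat each layer as a resistance in series:
  R_stainless steel = L/(kA) = 0.00368/(14.5·0.761) = 3.335×10^-4 K/W
  R_perlite = L/(kA) = 0.0322/(0.0551·0.761) = 0.7679 K/W
  R_conv,out = 1/(hA) = 1/(17.8·0.761) = 0.07382 K/W
ΣR = 3.335×10^-4 + 0.7679 + 0.07382 = 0.8421 K/W
Q = ΔT/ΣR = (528 K − 304.9 K)/0.8421 = 265 W

Q = 265 W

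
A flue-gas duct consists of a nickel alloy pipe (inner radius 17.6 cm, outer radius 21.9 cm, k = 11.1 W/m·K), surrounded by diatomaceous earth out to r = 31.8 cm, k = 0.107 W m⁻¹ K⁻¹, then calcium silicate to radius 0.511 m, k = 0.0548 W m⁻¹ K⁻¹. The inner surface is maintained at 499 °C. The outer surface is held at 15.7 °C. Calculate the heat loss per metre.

Q' = 250 W/m

Resistance network (inner→outer):
  R'_nickel alloy = ln(0.219/0.176)/(2πk) = 0.2186/(2π·11.1) = 0.003134 m·K/W
  R'_diatomaceous earth = ln(0.318/0.219)/(2πk) = 0.3730/(2π·0.107) = 0.5548 m·K/W
  R'_calcium silicate = ln(0.511/0.318)/(2πk) = 0.4743/(2π·0.0548) = 1.378 m·K/W
ΣR = 0.003134 + 0.5548 + 1.378 = 1.936 m·K/W
Q' = ΔT/ΣR = (499 °C − 15.7 °C)/1.936 = 250 W/m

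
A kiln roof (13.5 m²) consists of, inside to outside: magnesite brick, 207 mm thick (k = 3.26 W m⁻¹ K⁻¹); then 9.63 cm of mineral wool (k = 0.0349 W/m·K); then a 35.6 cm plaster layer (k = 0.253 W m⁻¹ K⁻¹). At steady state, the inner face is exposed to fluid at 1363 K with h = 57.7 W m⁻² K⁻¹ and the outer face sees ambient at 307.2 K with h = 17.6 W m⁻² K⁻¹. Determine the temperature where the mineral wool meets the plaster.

Resistance network (inner→outer):
  R_conv,in = 1/(hA) = 1/(57.7·13.5) = 0.001284 K/W
  R_magnesite brick = L/(kA) = 0.207/(3.26·13.5) = 0.004703 K/W
  R_mineral wool = L/(kA) = 0.0963/(0.0349·13.5) = 0.2044 K/W
  R_plaster = L/(kA) = 0.356/(0.253·13.5) = 0.1042 K/W
  R_conv,out = 1/(hA) = 1/(17.6·13.5) = 0.004209 K/W
ΣR = 0.001284 + 0.004703 + 0.2044 + 0.1042 + 0.004209 = 0.3188 K/W
Q = ΔT/ΣR = (1363 K − 307.2 K)/0.3188 = 3312 W
From the inner boundary to the mineral wool/plaster interface, ΣR_partial = 0.2104 K/W.
T_interface = T_in − Q·ΣR_partial = 1363 K − (3312)(0.2104) = 666 K

T = 666 K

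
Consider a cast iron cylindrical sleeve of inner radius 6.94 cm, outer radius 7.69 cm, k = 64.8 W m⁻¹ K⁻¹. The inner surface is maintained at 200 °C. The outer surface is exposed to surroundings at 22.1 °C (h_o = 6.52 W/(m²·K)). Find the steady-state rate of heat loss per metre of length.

Series thermal resistances, inner to outer:
  R'_cast iron = ln(0.0769/0.0694)/(2πk) = 0.1026/(2π·64.8) = 2.520×10^-4 m·K/W
  R'_conv,out = 1/(2πr h) = 1/(2π·0.0769·6.52) = 0.3174 m·K/W
ΣR = 2.520×10^-4 + 0.3174 = 0.3177 m·K/W
Q' = ΔT/ΣR = (200 °C − 22.1 °C)/0.3177 = 560 W/m

Q' = 560 W/m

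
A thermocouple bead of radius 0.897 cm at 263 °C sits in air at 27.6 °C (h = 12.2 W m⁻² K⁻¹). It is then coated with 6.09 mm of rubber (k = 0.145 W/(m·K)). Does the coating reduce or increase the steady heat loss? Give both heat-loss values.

Critical radius for a sphere: r_cr = 2k/h = 0.0238 m = 2.38 cm.
Outer radius after coating: r₂ = 0.00897 + 0.00609 = 0.01506 m.
Since r₁ < r_cr and r₂ ≤ r_cr, the coating moves toward the maximum at r_cr — heat loss rises.
Bare: R = 1/(4πr₁²h) = 81.07 K/W; Q = 235.4/81.07 = 2.90 W.
Coated: R = R_cond + R_conv = 53.50 K/W; Q = 235.4/53.50 = 4.40 W.

increases: 2.90 → 4.40 W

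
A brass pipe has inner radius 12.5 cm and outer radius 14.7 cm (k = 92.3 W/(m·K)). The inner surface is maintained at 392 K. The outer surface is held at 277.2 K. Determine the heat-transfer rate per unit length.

Q' = 411 kW/m

Q' = 2πk·ΔT/ln(r₂/r₁) = 2π × 92.3 × 114.8 / ln(0.147/0.125) = 4.11×10^5 W/m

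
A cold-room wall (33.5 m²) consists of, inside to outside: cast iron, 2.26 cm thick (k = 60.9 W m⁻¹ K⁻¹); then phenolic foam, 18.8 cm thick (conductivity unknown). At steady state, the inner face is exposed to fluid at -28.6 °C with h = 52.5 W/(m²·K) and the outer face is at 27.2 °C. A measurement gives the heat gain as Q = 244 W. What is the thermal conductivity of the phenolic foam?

k = 0.0246 W/m·K

ΣR = ΔT/Q = |-28.6 − 27.2|/244 = 0.2287 K/W
Known resistances:
  R_conv,in = 1/(hA) = 1/(52.5·33.5) = 5.686×10^-4 K/W
  R_cast iron = L/(kA) = 0.0226/(60.9·33.5) = 1.108×10^-5 K/W
R_phenolic foam = ΣR − ΣR_known = 0.2287 − 5.797×10^-4 = 0.2281 K/W
L/(kA) = 0.2281 ⇒ k = 0.188/(0.2281·33.5) = 0.0246 W/m·K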